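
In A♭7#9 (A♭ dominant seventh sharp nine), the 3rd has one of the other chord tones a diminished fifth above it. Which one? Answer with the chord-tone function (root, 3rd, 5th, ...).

The chord tones of A♭ dominant seventh sharp nine are A♭ C E♭ G♭ B.
The 3rd is C. A diminished fifth above C is G♭.
G♭ is the chord's 7th.

7th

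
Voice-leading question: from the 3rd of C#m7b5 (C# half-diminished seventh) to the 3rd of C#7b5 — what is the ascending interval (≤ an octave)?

C#m7b5 (C# half-diminished seventh) has E as its 3rd, and C#7b5 has E# as its 3rd.
1 letter names make it a unison; at 1 semitone (a half step wider than perfect) the quality is augmented.

A1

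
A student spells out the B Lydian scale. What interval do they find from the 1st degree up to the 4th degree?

A4

The scale runs B C# D# E# F# G# A#.
The 1st degree is B and the 4th scale degree is E#.
4 letter names make it a fourth; at 6 semitones (a half step wider than perfect) the quality is augmented.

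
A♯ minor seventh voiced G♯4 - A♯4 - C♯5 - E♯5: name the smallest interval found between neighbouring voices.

M2

Adjacent intervals: G♯4→A♯4 = major second; A♯4→C♯5 = minor third; C♯5→E♯5 = major third.
The smallest is G♯4 to A♯4, a major second (2 semitones).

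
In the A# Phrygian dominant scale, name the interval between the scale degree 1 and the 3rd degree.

major 3rd

The scale runs A# B C## D# E# F# G#.
That puts A# below C##.
A# up to C## spans 3 letter names and 4 semitones — a major third.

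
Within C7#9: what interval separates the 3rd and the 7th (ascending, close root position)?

Spelling the chord: C E G B♭ D♯.
That puts E below B♭.
E up to B♭ is 6 semitones, a half step narrower than a perfect fifth, so the interval is diminished.
This 3–7 tritone is the characteristic tension at the heart of the dominant sound.

d5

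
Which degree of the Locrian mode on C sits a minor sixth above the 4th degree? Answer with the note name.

The scale is C Db Eb F Gb Ab Bb.
The 4th degree is F; a minor sixth above that is Db — scale degree 2.

Db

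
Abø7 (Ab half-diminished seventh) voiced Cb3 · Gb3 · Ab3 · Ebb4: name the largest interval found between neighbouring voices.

perfect fifth

Adjacent intervals: Cb3→Gb3 = perfect fifth; Gb3→Ab3 = major second; Ab3→Ebb4 = diminished fifth.
The largest is Cb3 to Gb3, a perfect fifth (7 semitones).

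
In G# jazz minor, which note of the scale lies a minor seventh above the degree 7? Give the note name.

E#

The scale is G# A# B C# D# E# F##.
The degree 7 is F##; a minor seventh above that is E# — scale degree 6.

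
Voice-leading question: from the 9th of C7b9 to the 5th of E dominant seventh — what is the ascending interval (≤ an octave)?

A6

C7b9 has D♭ as its 9th, and E dominant seventh has B as its 5th.
D♭ up to B is 10 semitones, a half step wider than a major sixth, so the interval is augmented.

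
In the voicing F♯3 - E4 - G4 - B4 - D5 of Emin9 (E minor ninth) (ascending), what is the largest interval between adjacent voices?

minor seventh

Adjacent intervals: F♯3→E4 = minor seventh; E4→G4 = minor third; G4→B4 = major third; B4→D5 = minor third.
The largest is F♯3 to E4, a minor seventh (10 semitones).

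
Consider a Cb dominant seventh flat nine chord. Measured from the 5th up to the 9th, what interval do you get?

Spelling the chord: Cb Eb Gb Bbb Dbb.
That puts Gb below Dbb.
5 letter names make it a fifth; at 6 semitones (a half step narrower than perfect) the quality is diminished.

diminished fifth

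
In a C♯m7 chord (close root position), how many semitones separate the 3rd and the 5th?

C♯ minor seventh is spelled C♯ E G♯ B.
E to G♯ is a major third: 4 semitones.

4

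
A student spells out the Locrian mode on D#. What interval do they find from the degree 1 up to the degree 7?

m7

Spelling the Locrian mode on D#: D# E F# G# A B C#.
The degree 1 is D# and the degree 7 is C#.
D# up to C# is 10 semitones, a half step narrower than a major seventh, so the interval is minor.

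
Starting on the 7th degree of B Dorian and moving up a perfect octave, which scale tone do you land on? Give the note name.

A

The scale is B C# D E F# G# A.
The 7th degree is A; a perfect octave above that is A — scale degree 7.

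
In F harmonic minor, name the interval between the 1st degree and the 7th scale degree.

The scale runs F G Ab Bb C Db E.
The 1st degree is F and the degree 7 is E.
From F to E is 11 semitones, exactly the major seventh.

major seventh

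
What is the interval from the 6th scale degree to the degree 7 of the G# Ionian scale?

Spelling the G# Ionian scale: G# A# B# C# D# E# F##.
So we need the interval from E# up to F##.
From E# to F## is 2 semitones, exactly the major second.

major second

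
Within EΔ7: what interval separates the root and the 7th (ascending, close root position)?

major 7th

EΔ7: E–G♯–B–D♯.
That puts E below D♯.
From E to D♯ is 11 semitones, exactly the major seventh.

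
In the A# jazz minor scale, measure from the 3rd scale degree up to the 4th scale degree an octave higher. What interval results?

major 9th

A# melodic minor: A# B# C# D# E# F## G##.
The 3rd scale degree is C# and the 4th degree (up an octave) is D#.
Counting 9 letters and 14 half steps from C# gives a major ninth.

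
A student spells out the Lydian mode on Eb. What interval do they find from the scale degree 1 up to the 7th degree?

M7

Spelling the Lydian mode on Eb: Eb F G A Bb C D.
So we need the interval from Eb up to D.
From Eb to D is 11 semitones, exactly the major seventh.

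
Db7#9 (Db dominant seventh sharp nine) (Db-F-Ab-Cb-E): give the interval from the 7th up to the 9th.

That puts Cb below E.
Cb up to E is 5 semitones, a half step wider than a major third, so the interval is augmented.

augmented 3rd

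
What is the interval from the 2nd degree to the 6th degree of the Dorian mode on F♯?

Spelling the Dorian mode on F♯: F♯ G♯ A B C♯ D♯ E.
So we need the interval from G♯ up to D♯.
Counting 5 letters and 7 half steps from G♯ gives a perfect fifth.

perfect 5th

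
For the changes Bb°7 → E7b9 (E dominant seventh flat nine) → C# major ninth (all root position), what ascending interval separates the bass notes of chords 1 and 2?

The roots are Bb and E.
From Bb to E: 6 semitones over a fourth = augmented.

augmented fourth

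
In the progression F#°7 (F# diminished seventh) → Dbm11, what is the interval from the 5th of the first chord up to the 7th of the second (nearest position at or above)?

diminished octave

The 5th of F#°7 (F# diminished seventh) is C; the 7th of Dbm11 is Cb.
From C to Cb: 11 semitones over an octave = diminished.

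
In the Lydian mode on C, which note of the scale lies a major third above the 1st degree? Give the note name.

The scale is C D E F# G A B.
The 1st degree is C; a major third above that is E — scale degree 3.

E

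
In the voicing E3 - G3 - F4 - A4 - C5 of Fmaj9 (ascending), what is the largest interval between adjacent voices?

Adjacent intervals: E3→G3 = minor third; G3→F4 = minor seventh; F4→A4 = major third; A4→C5 = minor third.
The largest is G3 to F4, a minor seventh (10 semitones).

minor seventh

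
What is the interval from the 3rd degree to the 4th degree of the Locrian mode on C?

The scale runs C Db Eb F Gb Ab Bb.
3rd degree = Eb; 4th scale degree = F.
Counting 2 letters and 2 half steps from Eb gives a major second.

M2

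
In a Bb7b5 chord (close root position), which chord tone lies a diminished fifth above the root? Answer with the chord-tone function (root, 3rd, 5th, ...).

5th

Bb7b5: Bb–D–Fb–Ab.
The root is Bb. A diminished fifth above Bb is Fb.
Fb is the chord's 5th.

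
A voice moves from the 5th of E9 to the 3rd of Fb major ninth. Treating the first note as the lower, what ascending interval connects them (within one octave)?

diminished seventh

E9 has B as its 5th, and Fb major ninth has Ab as its 3rd.
B up to Ab is 9 semitones, a whole step narrower than a major seventh, so the interval is diminished.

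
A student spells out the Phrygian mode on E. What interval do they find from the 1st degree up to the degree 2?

minor second

Spelling the Phrygian mode on E: E F G A B C D.
That puts E below F.
From E to F: 1 semitone over a second = minor.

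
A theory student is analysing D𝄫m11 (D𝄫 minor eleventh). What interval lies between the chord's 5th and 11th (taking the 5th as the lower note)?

minor seventh

The chord tones of D𝄫m11 are D𝄫-F𝄫-A𝄫-C𝄫-E𝄫-G𝄫.
That puts A𝄫 below G𝄫.
7 letter names make it a seventh; at 10 semitones (a half step narrower than major) the quality is minor.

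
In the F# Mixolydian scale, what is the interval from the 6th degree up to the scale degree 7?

minor 2nd

Spelling the F# Mixolydian scale: F# G# A# B C# D# E.
So we need the interval from D# up to E.
D# up to E is 1 semitone, a half step narrower than a major second, so the interval is minor.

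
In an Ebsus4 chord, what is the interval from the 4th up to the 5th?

major 2nd

Ebsus4: Eb Ab Bb.
So we need the interval from Ab up to Bb.
Ab up to Bb spans 2 letter names and 2 semitones — a major second.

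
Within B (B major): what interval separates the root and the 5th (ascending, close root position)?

perfect 5th

B major: B-D#-F#.
That puts B below F#.
Counting 5 letters and 7 half steps from B gives a perfect fifth.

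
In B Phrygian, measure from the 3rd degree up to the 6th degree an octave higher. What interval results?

The scale runs B C D E F♯ G A.
That puts D below G.
D up to G spans 11 letter names and 17 semitones — a perfect eleventh.

perfect eleventh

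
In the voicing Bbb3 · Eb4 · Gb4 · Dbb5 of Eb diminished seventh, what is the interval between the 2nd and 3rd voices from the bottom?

Those voices are Eb4 and Gb4.
3 letter names make it a third; at 3 semitones (a half step narrower than major) the quality is minor.

minor 3rd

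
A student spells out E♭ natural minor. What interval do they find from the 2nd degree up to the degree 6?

Spelling E♭ natural minor: E♭ F G♭ A♭ B♭ C♭ D♭.
So we need the interval from F up to C♭.
5 letter names make it a fifth; at 6 semitones (a half step narrower than perfect) the quality is diminished.

diminished 5th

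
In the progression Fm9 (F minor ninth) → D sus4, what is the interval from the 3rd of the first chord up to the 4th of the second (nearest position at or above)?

major seventh

The 3rd of Fm9 (F minor ninth) is Ab; the 4th of D sus4 is G.
From Ab to G is 11 semitones, exactly the major seventh.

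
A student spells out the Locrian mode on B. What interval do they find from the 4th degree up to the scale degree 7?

B locrian: B C D E F G A.
4th degree = E; 7th degree = A.
E up to A spans 4 letter names and 5 semitones — a perfect fourth.

perfect 4th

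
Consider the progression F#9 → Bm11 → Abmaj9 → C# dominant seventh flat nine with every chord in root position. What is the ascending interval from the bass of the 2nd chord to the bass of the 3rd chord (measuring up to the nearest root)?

diminished 7th

The roots are B and Ab.
B up to Ab is 9 semitones, a whole step narrower than a major seventh, so the interval is diminished.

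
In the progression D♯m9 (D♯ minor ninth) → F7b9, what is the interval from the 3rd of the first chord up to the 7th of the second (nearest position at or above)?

diminished seventh

D♯m9 (D♯ minor ninth) has F♯ as its 3rd, and F7b9 has E♭ as its 7th.
From F♯ to E♭: 9 semitones over a seventh = diminished.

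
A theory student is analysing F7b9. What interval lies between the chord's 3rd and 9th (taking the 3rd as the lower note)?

F7b9: F–A–C–Eb–Gb.
So we need the interval from A up to Gb.
From A to Gb: 9 semitones over a seventh = diminished.

d7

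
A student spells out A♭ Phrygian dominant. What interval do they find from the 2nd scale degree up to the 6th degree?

A♭ phrygian dominant: A♭ B𝄫 C D♭ E♭ F♭ G♭.
That puts B𝄫 below F♭.
From B𝄫 to F♭ is 7 semitones, exactly the perfect fifth.

perfect 5th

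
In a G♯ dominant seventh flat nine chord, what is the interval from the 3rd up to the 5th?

Spelling the chord: G♯–B♯–D♯–F♯–A.
The 3rd is B♯ and the 5th is D♯.
3 letter names make it a third; at 3 semitones (a half step narrower than major) the quality is minor.

minor 3rd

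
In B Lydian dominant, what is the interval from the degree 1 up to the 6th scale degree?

major sixth

B lydian dominant: B C# D# E# F# G# A.
Degree 1 = B; 6th scale degree = G#.
B up to G# spans 6 letter names and 9 semitones — a major sixth.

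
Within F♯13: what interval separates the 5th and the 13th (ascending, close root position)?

major 9th

The chord tones of F♯ dominant thirteenth are F♯, A♯, C♯, E, G♯, D♯.
That puts C♯ below D♯.
Counting 9 letters and 14 half steps from C♯ gives a major ninth.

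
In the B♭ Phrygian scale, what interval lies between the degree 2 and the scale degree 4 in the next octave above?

B♭ phrygian: B♭ C♭ D♭ E♭ F G♭ A♭.
The degree 2 is C♭ and the 4th scale degree (up an octave) is E♭.
Counting 10 letters and 16 half steps from C♭ gives a major tenth.

major 10th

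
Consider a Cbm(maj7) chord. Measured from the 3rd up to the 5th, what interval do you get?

Cbm(maj7): Cb, Ebb, Gb, Bb.
3rd = Ebb; 5th = Gb.
Ebb up to Gb spans 3 letter names and 4 semitones — a major third.

major 3rd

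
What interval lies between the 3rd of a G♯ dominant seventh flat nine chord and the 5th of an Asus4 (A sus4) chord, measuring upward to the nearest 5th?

The 3rd of G♯ dominant seventh flat nine is B♯; the 5th of Asus4 (A sus4) is E.
4 letter names make it a fourth; at 4 semitones (a half step narrower than perfect) the quality is diminished.

d4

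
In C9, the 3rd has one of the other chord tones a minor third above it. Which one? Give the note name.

G

C dominant ninth: C-E-G-B♭-D.
The 3rd is E. A minor third above E is G.
G is the chord's 5th.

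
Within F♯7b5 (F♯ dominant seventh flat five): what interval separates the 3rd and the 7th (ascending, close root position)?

diminished fifth

The chord tones of F♯7b5 (F♯ dominant seventh flat five) are F♯, A♯, C, E.
The 3rd is A♯ and the 7th is E.
5 letter names make it a fifth; at 6 semitones (a half step narrower than perfect) the quality is diminished.
That tritone between 3rd and 7th is what gives the dominant seventh its pull toward resolution.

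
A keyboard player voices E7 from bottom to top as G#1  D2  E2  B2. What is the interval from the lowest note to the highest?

The outer voices are G#1 and B2.
From G# to B: 15 semitones over a tenth = minor.

minor tenth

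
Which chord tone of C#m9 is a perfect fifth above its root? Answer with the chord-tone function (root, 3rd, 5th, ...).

The chord tones of C#m9 are C#-E-G#-B-D#.
The root is C#. A perfect fifth above C# is G#.
G# is the chord's 5th.

5th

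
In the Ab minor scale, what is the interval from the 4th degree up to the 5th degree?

The scale runs Ab Bb Cb Db Eb Fb Gb.
The 4th degree is Db and the 5th degree is Eb.
From Db to Eb is 2 semitones, exactly the major second.

major second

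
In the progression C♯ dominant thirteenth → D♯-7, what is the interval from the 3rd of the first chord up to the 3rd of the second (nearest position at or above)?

C♯ dominant thirteenth has E♯ as its 3rd, and D♯-7 has F♯ as its 3rd.
2 letter names make it a second; at 1 semitone (a half step narrower than major) the quality is minor.

m2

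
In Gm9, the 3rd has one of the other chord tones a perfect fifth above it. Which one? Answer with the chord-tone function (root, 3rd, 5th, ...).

7th

Gm9 (G minor ninth) is spelled G Bb D F A.
The 3rd is Bb. A perfect fifth above Bb is F.
F is the chord's 7th.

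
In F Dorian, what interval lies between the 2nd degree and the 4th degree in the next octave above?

m10

The scale runs F G Ab Bb C D Eb.
2nd degree = G; 4th scale degree (up an octave) = Bb.
G up to Bb is 15 semitones, a half step narrower than a major tenth, so the interval is minor.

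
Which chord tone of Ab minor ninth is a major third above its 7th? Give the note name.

Bb

Spelling the chord: Ab Cb Eb Gb Bb.
The 7th is Gb. A major third above Gb is Bb.
Bb is the chord's 9th.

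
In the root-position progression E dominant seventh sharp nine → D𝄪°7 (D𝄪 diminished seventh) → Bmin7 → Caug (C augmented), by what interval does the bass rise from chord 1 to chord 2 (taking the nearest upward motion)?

The roots are E and D𝄪.
From E to D𝄪: 12 semitones over a seventh = augmented.

augmented seventh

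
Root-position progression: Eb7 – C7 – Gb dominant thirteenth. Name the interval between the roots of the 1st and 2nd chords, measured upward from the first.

major sixth

The roots are Eb and C.
Eb up to C spans 6 letter names and 9 semitones — a major sixth.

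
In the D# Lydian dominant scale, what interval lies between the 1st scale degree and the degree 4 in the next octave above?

augmented 11th

Spelling the D# Lydian dominant scale: D# E# F## G## A# B# C#.
So we need the interval from D# up to G##.
11 letter names make it an eleventh; at 18 semitones (a half step wider than perfect) the quality is augmented.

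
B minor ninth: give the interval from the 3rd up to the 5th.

M3

Spelling the chord: B D F# A C#.
That puts D below F#.
D up to F# spans 3 letter names and 4 semitones — a major third.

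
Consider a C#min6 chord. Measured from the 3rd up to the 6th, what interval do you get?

A4

Spelling the chord: C#–E–G#–A#.
So we need the interval from E up to A#.
From E to A#: 6 semitones over a fourth = augmented.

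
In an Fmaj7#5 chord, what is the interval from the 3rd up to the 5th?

major 3rd

Fmaj7#5 (F augmented major seventh): F A C# E.
That puts A below C#.
A up to C# spans 3 letter names and 4 semitones — a major third.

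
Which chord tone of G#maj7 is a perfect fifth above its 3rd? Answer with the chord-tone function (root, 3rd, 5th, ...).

7th

Spelling the chord: G#-B#-D#-F##.
The 3rd is B#. A perfect fifth above B# is F##.
F## is the chord's 7th.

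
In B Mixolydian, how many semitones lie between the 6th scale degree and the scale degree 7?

The scale is B C♯ D♯ E F♯ G♯ A.
G♯ up to A is a minor second — 1 semitone.

1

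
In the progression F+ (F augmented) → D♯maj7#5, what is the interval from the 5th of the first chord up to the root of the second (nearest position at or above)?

major second

F+ (F augmented) has C♯ as its 5th, and D♯maj7#5 has D♯ as its root.
From C♯ to D♯ is 2 semitones, exactly the major second.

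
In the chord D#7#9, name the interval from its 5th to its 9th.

Spelling the chord: D# F## A# C# E##.
5th = A#; 9th = E##.
5 letter names make it a fifth; at 8 semitones (a half step wider than perfect) the quality is augmented.

augmented fifth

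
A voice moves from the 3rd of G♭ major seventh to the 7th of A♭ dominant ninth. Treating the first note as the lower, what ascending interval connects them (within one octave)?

The 3rd of G♭ major seventh is B♭; the 7th of A♭ dominant ninth is G♭.
From B♭ to G♭: 8 semitones over a sixth = minor.

minor sixth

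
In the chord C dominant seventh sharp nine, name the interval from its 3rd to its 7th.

C7#9 is spelled C-E-G-Bb-D#.
So we need the interval from E up to Bb.
E up to Bb is 6 semitones, a half step narrower than a perfect fifth, so the interval is diminished.

diminished fifth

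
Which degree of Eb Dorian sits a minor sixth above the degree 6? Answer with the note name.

Ab

The scale is Eb F Gb Ab Bb C Db.
The degree 6 is C; a minor sixth above that is Ab — scale degree 4.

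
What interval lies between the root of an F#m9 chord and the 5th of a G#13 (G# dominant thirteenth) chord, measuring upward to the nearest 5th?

F#m9 has F# as its root, and G#13 (G# dominant thirteenth) has D# as its 5th.
F# up to D# spans 6 letter names and 9 semitones — a major sixth.

major 6th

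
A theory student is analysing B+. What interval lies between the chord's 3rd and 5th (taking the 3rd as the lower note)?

major 3rd

Baug (B augmented): B, D#, F##.
So we need the interval from D# up to F##.
Counting 3 letters and 4 half steps from D# gives a major third.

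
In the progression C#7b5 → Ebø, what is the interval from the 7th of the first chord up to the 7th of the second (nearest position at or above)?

C#7b5 has B as its 7th, and Ebø has Db as its 7th.
3 letter names make it a third; at 2 semitones (a whole step narrower than major) the quality is diminished.

diminished third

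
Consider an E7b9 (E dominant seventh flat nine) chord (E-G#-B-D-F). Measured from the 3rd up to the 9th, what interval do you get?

d7

The 3rd is G# and the 9th is F.
G# up to F is 9 semitones, a whole step narrower than a major seventh, so the interval is diminished.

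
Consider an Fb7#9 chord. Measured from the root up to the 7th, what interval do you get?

minor 7th

Spelling the chord: Fb, Ab, Cb, Ebb, G.
The root is Fb and the 7th is Ebb.
Fb up to Ebb is 10 semitones, a half step narrower than a major seventh, so the interval is minor.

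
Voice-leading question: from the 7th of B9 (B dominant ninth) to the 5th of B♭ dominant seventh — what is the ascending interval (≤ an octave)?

B9 (B dominant ninth) has A as its 7th, and B♭ dominant seventh has F as its 5th.
6 letter names make it a sixth; at 8 semitones (a half step narrower than major) the quality is minor.

m6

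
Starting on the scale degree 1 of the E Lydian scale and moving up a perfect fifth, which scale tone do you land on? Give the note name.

B

The scale is E F♯ G♯ A♯ B C♯ D♯.
The scale degree 1 is E; a perfect fifth above that is B — scale degree 5.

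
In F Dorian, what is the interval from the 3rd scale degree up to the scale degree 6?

Spelling F Dorian: F G Ab Bb C D Eb.
That puts Ab below D.
Ab up to D is 6 semitones, a half step wider than a perfect fourth, so the interval is augmented.

A4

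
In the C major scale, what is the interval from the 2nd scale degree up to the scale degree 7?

The scale runs C D E F G A B.
So we need the interval from D up to B.
From D to B is 9 semitones, exactly the major sixth.

major 6th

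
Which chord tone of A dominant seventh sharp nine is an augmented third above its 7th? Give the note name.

B#

Spelling the chord: A, C#, E, G, B#.
The 7th is G. An augmented third above G is B#.
B# is the chord's 9th.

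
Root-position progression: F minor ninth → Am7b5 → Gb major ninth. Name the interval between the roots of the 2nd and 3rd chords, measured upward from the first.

The roots are A and Gb.
7 letter names make it a seventh; at 9 semitones (a whole step narrower than major) the quality is diminished.

d7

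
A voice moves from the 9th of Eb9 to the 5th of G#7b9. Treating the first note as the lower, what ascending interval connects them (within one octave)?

Eb9 has F as its 9th, and G#7b9 has D# as its 5th.
From F to D#: 10 semitones over a sixth = augmented.

augmented sixth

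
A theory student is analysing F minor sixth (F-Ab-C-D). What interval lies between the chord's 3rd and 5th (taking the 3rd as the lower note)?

major 3rd

The 3rd is Ab and the 5th is C.
From Ab to C is 4 semitones, exactly the major third.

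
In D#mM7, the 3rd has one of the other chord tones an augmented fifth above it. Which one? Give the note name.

C##

D#m(maj7): D# F# A# C##.
The 3rd is F#. An augmented fifth above F# is C##.
C## is the chord's 7th.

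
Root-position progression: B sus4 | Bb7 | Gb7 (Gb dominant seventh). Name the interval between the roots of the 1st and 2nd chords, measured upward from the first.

The roots are B and Bb.
8 letter names make it an octave; at 11 semitones (a half step narrower than perfect) the quality is diminished.

diminished octave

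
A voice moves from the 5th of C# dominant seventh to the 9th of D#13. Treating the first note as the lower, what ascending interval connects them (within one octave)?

The 5th of C# dominant seventh is G#; the 9th of D#13 is E#.
G# up to E# spans 6 letter names and 9 semitones — a major sixth.

major sixth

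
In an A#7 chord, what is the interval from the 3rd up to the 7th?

diminished fifth

A#7 (A# dominant seventh): A# C## E# G#.
That puts C## below G#.
From C## to G#: 6 semitones over a fifth = diminished.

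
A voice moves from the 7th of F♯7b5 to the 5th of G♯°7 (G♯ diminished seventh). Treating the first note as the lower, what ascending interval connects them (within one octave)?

m7

F♯7b5 has E as its 7th, and G♯°7 (G♯ diminished seventh) has D as its 5th.
E up to D is 10 semitones, a half step narrower than a major seventh, so the interval is minor.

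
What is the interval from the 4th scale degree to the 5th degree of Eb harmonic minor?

major second

Spelling Eb harmonic minor: Eb F Gb Ab Bb Cb D.
So we need the interval from Ab up to Bb.
Ab up to Bb spans 2 letter names and 2 semitones — a major second.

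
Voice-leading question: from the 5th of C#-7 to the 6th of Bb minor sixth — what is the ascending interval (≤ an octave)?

d8

The 5th of C#-7 is G#; the 6th of Bb minor sixth is G.
G# up to G is 11 semitones, a half step narrower than a perfect octave, so the interval is diminished.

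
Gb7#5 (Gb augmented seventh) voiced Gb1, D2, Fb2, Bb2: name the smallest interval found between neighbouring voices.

diminished third

Adjacent intervals: Gb1→D2 = augmented fifth; D2→Fb2 = diminished third; Fb2→Bb2 = augmented fourth.
The smallest is D2 to Fb2, a diminished third (2 semitones).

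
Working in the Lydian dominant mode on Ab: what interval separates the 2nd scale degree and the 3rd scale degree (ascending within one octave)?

Ab lydian dominant: Ab Bb C D Eb F Gb.
The 2nd scale degree is Bb and the 3rd scale degree is C.
Bb up to C spans 2 letter names and 2 semitones — a major second.

major 2nd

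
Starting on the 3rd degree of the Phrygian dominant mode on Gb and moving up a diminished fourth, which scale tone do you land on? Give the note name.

The scale is Gb Abb Bb Cb Db Ebb Fb.
The 3rd degree is Bb; a diminished fourth above that is Ebb — scale degree 6.

Ebb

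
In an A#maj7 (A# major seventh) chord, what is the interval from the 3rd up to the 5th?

A#M7 (A# major seventh) is spelled A#-C##-E#-G##.
3rd = C##; 5th = E#.
From C## to E#: 3 semitones over a third = minor.

minor third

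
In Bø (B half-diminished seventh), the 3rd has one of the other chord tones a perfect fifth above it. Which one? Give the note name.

The chord tones of B half-diminished seventh are B, D, F, A.
The 3rd is D. A perfect fifth above D is A.
A is the chord's 7th.

A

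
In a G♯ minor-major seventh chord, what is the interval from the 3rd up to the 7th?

G♯m(maj7): G♯–B–D♯–F𝄪.
That puts B below F𝄪.
From B to F𝄪: 8 semitones over a fifth = augmented.

augmented 5th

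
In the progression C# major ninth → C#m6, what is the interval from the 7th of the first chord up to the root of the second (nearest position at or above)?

The 7th of C# major ninth is B#; the root of C#m6 is C#.
B# up to C# is 1 semitone, a half step narrower than a major second, so the interval is minor.

m2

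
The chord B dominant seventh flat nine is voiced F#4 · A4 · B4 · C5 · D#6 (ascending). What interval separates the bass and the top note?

major 13th

The outer voices are F#4 and D#6.
From F# to D# is 21 semitones, exactly the major thirteenth.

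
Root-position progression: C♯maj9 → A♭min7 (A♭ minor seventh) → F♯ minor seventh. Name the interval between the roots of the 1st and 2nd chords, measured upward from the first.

diminished 6th

The roots are C♯ and A♭.
6 letter names make it a sixth; at 7 semitones (a whole step narrower than major) the quality is diminished.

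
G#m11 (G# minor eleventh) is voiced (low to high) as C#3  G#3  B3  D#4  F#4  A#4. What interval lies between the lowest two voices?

Those voices are C#3 and G#3.
C# up to G# spans 5 letter names and 7 semitones — a perfect fifth.

perfect 5th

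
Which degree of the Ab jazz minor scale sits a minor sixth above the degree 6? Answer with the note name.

The scale is Ab Bb Cb Db Eb F G.
The degree 6 is F; a minor sixth above that is Db — scale degree 4.

Db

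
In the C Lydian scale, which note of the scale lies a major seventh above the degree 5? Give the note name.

The scale is C D E F# G A B.
The degree 5 is G; a major seventh above that is F# — scale degree 4.

F#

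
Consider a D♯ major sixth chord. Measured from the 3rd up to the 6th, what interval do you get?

Spelling the chord: D♯, F𝄪, A♯, B♯.
So we need the interval from F𝄪 up to B♯.
From F𝄪 to B♯ is 5 semitones, exactly the perfect fourth.

perfect 4th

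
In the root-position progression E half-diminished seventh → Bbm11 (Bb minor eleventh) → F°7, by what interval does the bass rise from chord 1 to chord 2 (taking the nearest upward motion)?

diminished fifth

The roots are E and Bb.
E up to Bb is 6 semitones, a half step narrower than a perfect fifth, so the interval is diminished.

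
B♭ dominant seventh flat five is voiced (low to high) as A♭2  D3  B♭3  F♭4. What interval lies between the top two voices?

Those voices are B♭3 and F♭4.
B♭ up to F♭ is 6 semitones, a half step narrower than a perfect fifth, so the interval is diminished.

diminished fifth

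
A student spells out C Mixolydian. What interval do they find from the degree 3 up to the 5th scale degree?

The scale runs C D E F G A Bb.
The degree 3 is E and the scale degree 5 is G.
From E to G: 3 semitones over a third = minor.

minor 3rd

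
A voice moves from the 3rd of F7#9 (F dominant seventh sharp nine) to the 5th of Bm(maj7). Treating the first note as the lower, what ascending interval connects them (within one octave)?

F7#9 (F dominant seventh sharp nine) has A as its 3rd, and Bm(maj7) has F♯ as its 5th.
A up to F♯ spans 6 letter names and 9 semitones — a major sixth.

major sixth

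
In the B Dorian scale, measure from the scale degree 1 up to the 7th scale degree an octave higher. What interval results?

The scale runs B C# D E F# G# A.
So we need the interval from B up to A.
B up to A is 22 semitones, a half step narrower than a major fourteenth, so the interval is minor.

minor fourteenth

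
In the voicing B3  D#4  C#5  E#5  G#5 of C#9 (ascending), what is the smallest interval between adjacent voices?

Adjacent intervals: B3→D#4 = major third; D#4→C#5 = minor seventh; C#5→E#5 = major third; E#5→G#5 = minor third.
The smallest is E#5 to G#5, a minor third (3 semitones).

minor third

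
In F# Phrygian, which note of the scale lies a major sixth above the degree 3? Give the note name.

The scale is F# G A B C# D E.
The degree 3 is A; a major sixth above that is F# — scale degree 1.

F#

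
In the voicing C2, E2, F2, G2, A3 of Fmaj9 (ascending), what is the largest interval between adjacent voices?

Adjacent intervals: C2→E2 = major third; E2→F2 = minor second; F2→G2 = major second; G2→A3 = major ninth.
The largest is G2 to A3, a major ninth (14 semitones).

major ninth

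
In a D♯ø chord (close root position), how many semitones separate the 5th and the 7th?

4

Spelling the chord: D♯, F♯, A, C♯.
A to C♯ is a major third: 4 semitones.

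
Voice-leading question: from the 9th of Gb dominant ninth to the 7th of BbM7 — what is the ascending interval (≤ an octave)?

augmented unison

The 9th of Gb dominant ninth is Ab; the 7th of BbM7 is A.
From Ab to A: 1 semitone over a unison = augmented.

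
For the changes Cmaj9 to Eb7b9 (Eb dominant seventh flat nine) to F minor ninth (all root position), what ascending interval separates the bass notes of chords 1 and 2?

minor third

The roots are C and Eb.
3 letter names make it a third; at 3 semitones (a half step narrower than major) the quality is minor.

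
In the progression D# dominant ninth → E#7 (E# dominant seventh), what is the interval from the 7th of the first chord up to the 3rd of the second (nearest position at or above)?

D# dominant ninth has C# as its 7th, and E#7 (E# dominant seventh) has G## as its 3rd.
From C# to G##: 8 semitones over a fifth = augmented.

augmented fifth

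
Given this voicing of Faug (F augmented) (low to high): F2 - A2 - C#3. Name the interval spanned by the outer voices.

A5

The outer voices are F2 and C#3.
From F to C#: 8 semitones over a fifth = augmented.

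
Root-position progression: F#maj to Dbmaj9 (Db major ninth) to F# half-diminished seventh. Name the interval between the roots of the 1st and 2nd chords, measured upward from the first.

diminished sixth

The roots are F# and Db.
F# up to Db is 7 semitones, a whole step narrower than a major sixth, so the interval is diminished.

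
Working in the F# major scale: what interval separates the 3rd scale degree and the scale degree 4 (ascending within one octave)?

minor second

The scale runs F# G# A# B C# D# E#.
The 3rd scale degree is A# and the 4th degree is B.
2 letter names make it a second; at 1 semitone (a half step narrower than major) the quality is minor.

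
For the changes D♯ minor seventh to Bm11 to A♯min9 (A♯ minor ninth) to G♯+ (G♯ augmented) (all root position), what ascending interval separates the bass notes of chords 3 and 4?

The roots are A♯ and G♯.
From A♯ to G♯: 10 semitones over a seventh = minor.

minor 7th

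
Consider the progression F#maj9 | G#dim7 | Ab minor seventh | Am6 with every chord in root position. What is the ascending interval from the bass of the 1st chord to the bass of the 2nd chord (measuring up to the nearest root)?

The roots are F# and G#.
From F# to G# is 2 semitones, exactly the major second.

M2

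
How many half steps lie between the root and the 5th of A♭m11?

7

The chord tones of A♭ minor eleventh are A♭–C♭–E♭–G♭–B♭–D♭.
A♭ to E♭ is a perfect fifth: 7 semitones.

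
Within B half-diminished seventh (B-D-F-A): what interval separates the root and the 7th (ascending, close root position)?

minor seventh

Root = B; 7th = A.
B up to A is 10 semitones, a half step narrower than a major seventh, so the interval is minor.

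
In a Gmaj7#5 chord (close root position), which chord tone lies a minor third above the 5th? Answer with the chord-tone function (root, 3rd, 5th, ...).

Spelling the chord: G B D# F#.
The 5th is D#. A minor third above D# is F#.
F# is the chord's 7th.

7th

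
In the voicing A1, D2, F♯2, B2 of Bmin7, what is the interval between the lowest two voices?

perfect 4th

Those voices are A1 and D2.
A up to D spans 4 letter names and 5 semitones — a perfect fourth.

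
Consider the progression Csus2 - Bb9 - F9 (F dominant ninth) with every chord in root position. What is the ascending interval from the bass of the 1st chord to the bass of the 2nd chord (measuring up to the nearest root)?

The roots are C and Bb.
C up to Bb is 10 semitones, a half step narrower than a major seventh, so the interval is minor.

m7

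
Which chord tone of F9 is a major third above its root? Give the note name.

F dominant ninth is spelled F A C Eb G.
The root is F. A major third above F is A.
A is the chord's 3rd.

A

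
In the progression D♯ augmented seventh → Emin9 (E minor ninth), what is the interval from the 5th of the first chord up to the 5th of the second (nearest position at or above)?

D♯ augmented seventh has A𝄪 as its 5th, and Emin9 (E minor ninth) has B as its 5th.
2 letter names make it a second; at 0 semitones (a whole step narrower than major) the quality is diminished.

diminished second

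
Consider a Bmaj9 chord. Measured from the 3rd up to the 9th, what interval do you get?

m7

Spelling the chord: B–D♯–F♯–A♯–C♯.
3rd = D♯; 9th = C♯.
D♯ up to C♯ is 10 semitones, a half step narrower than a major seventh, so the interval is minor.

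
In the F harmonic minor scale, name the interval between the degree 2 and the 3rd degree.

The scale runs F G A♭ B♭ C D♭ E.
That puts G below A♭.
G up to A♭ is 1 semitone, a half step narrower than a major second, so the interval is minor.

minor second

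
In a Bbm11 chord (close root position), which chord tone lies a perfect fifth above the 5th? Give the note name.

Spelling the chord: Bb, Db, F, Ab, C, Eb.
The 5th is F. A perfect fifth above F is C.
C is the chord's 9th.

C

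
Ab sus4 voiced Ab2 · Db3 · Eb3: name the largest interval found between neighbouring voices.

perfect fourth

Adjacent intervals: Ab2→Db3 = perfect fourth; Db3→Eb3 = major second.
The largest is Ab2 to Db3, a perfect fourth (5 semitones).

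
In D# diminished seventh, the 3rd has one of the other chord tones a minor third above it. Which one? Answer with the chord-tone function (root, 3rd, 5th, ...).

D#dim7: D#-F#-A-C.
The 3rd is F#. A minor third above F# is A.
A is the chord's 5th.

5th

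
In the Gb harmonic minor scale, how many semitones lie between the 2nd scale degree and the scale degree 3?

The scale is Gb Ab Bbb Cb Db Ebb F.
Ab up to Bbb is a minor second — 1 semitone.

1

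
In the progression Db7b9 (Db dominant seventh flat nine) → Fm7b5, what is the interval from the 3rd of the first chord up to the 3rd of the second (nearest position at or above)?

The 3rd of Db7b9 (Db dominant seventh flat nine) is F; the 3rd of Fm7b5 is Ab.
From F to Ab: 3 semitones over a third = minor.

minor third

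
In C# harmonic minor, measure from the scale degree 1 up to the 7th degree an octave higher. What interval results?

C# harmonic minor: C# D# E F# G# A B#.
The scale degree 1 is C# and the degree 7 (up an octave) is B#.
Counting 14 letters and 23 half steps from C# gives a major fourteenth.

major fourteenth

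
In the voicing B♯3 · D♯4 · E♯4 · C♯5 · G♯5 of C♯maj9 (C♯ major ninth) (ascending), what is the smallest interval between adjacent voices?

Adjacent intervals: B♯3→D♯4 = minor third; D♯4→E♯4 = major second; E♯4→C♯5 = minor sixth; C♯5→G♯5 = perfect fifth.
The smallest is D♯4 to E♯4, a major second (2 semitones).

M2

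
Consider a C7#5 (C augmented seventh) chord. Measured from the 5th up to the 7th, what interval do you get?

Spelling the chord: C–E–G♯–B♭.
The 5th is G♯ and the 7th is B♭.
3 letter names make it a third; at 2 semitones (a whole step narrower than major) the quality is diminished.

d3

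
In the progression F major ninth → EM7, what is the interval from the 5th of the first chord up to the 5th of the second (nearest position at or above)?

major seventh

F major ninth has C as its 5th, and EM7 has B as its 5th.
C up to B spans 7 letter names and 11 semitones — a major seventh.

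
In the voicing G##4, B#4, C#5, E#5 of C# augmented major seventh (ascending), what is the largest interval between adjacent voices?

Adjacent intervals: G##4→B#4 = minor third; B#4→C#5 = minor second; C#5→E#5 = major third.
The largest is C#5 to E#5, a major third (4 semitones).

major 3rd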